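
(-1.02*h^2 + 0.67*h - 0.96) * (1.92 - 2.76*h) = 2.8152*h^3 - 3.8076*h^2 + 3.936*h - 1.8432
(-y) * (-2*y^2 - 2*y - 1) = 2*y^3 + 2*y^2 + y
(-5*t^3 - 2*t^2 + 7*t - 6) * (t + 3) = -5*t^4 - 17*t^3 + t^2 + 15*t - 18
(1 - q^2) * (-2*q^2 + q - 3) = 2*q^4 - q^3 + q^2 + q - 3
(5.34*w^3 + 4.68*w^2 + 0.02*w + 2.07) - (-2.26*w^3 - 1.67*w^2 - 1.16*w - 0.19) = 7.6*w^3 + 6.35*w^2 + 1.18*w + 2.26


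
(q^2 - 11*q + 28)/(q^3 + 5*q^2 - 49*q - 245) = (q - 4)/(q^2 + 12*q + 35)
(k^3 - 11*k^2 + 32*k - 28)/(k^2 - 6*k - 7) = (k^2 - 4*k + 4)/(k + 1)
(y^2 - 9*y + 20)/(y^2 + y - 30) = (y - 4)/(y + 6)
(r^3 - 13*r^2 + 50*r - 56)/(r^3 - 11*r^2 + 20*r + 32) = (r^2 - 9*r + 14)/(r^2 - 7*r - 8)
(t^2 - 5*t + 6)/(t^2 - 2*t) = (t - 3)/t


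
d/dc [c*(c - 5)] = 2*c - 5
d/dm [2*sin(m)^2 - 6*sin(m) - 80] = 2*(2*sin(m) - 3)*cos(m)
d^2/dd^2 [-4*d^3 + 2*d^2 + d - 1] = 4 - 24*d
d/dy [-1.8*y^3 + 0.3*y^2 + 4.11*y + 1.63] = -5.4*y^2 + 0.6*y + 4.11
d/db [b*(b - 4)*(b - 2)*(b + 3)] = 4*b^3 - 9*b^2 - 20*b + 24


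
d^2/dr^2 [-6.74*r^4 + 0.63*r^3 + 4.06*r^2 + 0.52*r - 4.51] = -80.88*r^2 + 3.78*r + 8.12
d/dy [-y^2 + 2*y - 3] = 2 - 2*y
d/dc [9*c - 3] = 9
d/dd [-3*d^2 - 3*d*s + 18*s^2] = -6*d - 3*s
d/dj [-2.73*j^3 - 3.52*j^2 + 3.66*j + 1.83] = -8.19*j^2 - 7.04*j + 3.66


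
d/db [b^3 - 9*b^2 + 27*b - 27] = 3*b^2 - 18*b + 27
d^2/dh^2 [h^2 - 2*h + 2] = 2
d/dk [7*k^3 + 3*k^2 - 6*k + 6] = 21*k^2 + 6*k - 6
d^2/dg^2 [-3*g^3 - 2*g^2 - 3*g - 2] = -18*g - 4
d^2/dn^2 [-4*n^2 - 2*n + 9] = -8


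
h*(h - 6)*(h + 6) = h^3 - 36*h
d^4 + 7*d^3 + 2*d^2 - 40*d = d*(d - 2)*(d + 4)*(d + 5)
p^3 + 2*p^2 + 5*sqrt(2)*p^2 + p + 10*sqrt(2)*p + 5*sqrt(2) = (p + 1)^2*(p + 5*sqrt(2))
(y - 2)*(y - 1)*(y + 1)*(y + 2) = y^4 - 5*y^2 + 4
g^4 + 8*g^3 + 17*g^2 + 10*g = g*(g + 1)*(g + 2)*(g + 5)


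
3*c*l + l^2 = l*(3*c + l)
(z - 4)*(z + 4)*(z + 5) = z^3 + 5*z^2 - 16*z - 80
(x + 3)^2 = x^2 + 6*x + 9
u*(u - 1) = u^2 - u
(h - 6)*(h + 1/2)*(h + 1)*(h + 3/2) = h^4 - 3*h^3 - 61*h^2/4 - 63*h/4 - 9/2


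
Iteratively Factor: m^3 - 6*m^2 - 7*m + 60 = (m - 4)*(m^2 - 2*m - 15) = (m - 5)*(m - 4)*(m + 3)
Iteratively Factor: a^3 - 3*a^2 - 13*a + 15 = (a + 3)*(a^2 - 6*a + 5) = (a - 5)*(a + 3)*(a - 1)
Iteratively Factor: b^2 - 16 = (b + 4)*(b - 4)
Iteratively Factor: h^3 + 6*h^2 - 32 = (h + 4)*(h^2 + 2*h - 8) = (h + 4)^2*(h - 2)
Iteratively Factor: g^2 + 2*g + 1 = (g + 1)*(g + 1)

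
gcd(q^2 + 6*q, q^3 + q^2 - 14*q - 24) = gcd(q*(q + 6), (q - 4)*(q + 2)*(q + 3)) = 1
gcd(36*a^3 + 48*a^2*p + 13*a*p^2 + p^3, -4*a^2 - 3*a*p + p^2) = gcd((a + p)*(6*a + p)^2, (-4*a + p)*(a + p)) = a + p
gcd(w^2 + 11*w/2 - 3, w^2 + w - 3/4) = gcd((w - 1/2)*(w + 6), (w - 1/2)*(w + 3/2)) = w - 1/2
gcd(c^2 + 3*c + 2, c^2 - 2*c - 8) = c + 2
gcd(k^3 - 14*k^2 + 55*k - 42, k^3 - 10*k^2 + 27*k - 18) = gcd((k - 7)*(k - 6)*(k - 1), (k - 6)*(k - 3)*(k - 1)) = k^2 - 7*k + 6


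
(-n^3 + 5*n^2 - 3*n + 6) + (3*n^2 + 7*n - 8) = -n^3 + 8*n^2 + 4*n - 2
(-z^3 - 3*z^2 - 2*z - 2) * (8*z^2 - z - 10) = -8*z^5 - 23*z^4 - 3*z^3 + 16*z^2 + 22*z + 20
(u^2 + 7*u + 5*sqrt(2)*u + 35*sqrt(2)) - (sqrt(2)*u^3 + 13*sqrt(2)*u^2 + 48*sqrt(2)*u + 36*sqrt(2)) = -sqrt(2)*u^3 - 13*sqrt(2)*u^2 + u^2 - 43*sqrt(2)*u + 7*u - sqrt(2)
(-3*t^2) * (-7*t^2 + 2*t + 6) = 21*t^4 - 6*t^3 - 18*t^2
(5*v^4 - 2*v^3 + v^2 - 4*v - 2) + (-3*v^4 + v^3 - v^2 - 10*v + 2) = 2*v^4 - v^3 - 14*v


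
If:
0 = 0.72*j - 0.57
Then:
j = 0.79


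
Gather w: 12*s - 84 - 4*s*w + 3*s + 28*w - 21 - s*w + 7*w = 15*s + w*(35 - 5*s) - 105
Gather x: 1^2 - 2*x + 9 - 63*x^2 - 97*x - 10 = -63*x^2 - 99*x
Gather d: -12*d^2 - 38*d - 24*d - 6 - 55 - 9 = -12*d^2 - 62*d - 70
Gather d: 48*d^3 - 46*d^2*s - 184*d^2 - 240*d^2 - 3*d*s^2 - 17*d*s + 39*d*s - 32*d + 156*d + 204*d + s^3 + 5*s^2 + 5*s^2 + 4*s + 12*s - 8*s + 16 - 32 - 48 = 48*d^3 + d^2*(-46*s - 424) + d*(-3*s^2 + 22*s + 328) + s^3 + 10*s^2 + 8*s - 64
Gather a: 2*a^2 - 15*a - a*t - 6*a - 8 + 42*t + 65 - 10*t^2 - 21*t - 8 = 2*a^2 + a*(-t - 21) - 10*t^2 + 21*t + 49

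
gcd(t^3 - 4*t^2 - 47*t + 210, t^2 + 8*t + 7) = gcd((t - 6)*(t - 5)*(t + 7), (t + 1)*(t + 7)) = t + 7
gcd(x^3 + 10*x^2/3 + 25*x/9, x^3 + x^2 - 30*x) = x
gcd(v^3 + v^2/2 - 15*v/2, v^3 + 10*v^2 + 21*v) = v^2 + 3*v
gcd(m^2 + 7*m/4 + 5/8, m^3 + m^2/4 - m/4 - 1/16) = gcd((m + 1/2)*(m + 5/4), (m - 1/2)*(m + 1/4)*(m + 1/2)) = m + 1/2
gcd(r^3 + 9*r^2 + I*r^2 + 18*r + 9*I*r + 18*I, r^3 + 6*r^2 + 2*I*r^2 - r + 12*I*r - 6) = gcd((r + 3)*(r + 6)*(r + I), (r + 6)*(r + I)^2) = r^2 + r*(6 + I) + 6*I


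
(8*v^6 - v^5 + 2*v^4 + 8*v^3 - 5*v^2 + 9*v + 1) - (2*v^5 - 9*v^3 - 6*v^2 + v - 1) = 8*v^6 - 3*v^5 + 2*v^4 + 17*v^3 + v^2 + 8*v + 2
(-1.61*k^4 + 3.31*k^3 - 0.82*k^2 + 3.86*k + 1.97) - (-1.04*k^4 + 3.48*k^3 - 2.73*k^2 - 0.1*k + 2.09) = -0.57*k^4 - 0.17*k^3 + 1.91*k^2 + 3.96*k - 0.12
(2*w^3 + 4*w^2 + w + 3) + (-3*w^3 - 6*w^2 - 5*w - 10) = -w^3 - 2*w^2 - 4*w - 7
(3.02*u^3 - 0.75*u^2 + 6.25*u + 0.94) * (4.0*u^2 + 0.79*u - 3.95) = 12.08*u^5 - 0.6142*u^4 + 12.4785*u^3 + 11.66*u^2 - 23.9449*u - 3.713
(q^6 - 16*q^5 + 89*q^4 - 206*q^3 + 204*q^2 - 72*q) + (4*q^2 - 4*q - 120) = q^6 - 16*q^5 + 89*q^4 - 206*q^3 + 208*q^2 - 76*q - 120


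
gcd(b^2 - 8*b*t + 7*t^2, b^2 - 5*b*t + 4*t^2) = -b + t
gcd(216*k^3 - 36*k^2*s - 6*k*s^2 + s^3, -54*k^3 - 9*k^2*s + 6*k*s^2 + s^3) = 6*k + s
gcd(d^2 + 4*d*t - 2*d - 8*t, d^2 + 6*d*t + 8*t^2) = d + 4*t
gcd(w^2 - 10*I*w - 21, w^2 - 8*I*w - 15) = w - 3*I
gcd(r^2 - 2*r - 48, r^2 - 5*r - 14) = 1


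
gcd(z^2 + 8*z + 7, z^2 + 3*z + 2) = z + 1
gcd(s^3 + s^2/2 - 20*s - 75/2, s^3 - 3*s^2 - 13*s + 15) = s^2 - 2*s - 15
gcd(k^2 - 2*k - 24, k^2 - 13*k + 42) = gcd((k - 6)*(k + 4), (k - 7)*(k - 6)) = k - 6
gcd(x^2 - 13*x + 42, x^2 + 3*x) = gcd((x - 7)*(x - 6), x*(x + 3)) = 1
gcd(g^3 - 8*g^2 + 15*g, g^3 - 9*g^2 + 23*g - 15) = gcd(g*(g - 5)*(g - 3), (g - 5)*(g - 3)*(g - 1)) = g^2 - 8*g + 15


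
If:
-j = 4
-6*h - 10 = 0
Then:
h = -5/3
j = -4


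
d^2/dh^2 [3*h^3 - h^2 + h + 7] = 18*h - 2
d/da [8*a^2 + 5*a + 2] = 16*a + 5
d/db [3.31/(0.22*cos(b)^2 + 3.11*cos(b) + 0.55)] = (1.4564*cos(b) + 10.2941)*sin(b)/(0.22*cos(b)^2 + 3.11*cos(b) + 0.55)^2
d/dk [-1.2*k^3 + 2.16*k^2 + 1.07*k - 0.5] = -3.6*k^2 + 4.32*k + 1.07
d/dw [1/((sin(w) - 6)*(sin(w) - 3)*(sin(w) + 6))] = 3*(2*sin(w) + cos(w)^2 + 11)*cos(w)/((sin(w) - 6)^2*(sin(w) - 3)^2*(sin(w) + 6)^2)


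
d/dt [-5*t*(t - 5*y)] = -10*t + 25*y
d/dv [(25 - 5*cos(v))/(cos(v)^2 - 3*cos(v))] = 5*(-sin(v) - 15*sin(v)/cos(v)^2 + 10*tan(v))/(cos(v) - 3)^2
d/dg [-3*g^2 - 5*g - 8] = -6*g - 5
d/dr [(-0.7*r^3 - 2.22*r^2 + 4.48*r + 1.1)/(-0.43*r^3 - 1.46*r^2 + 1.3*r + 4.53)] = (-1.11022302462516e-16*r^5 + 0.0673999999999992*r^4 + 2.0328*r^3 - 4.4392*r^2 - 16.9012*r + 18.8644)/(0.1849*r^6 + 1.2556*r^5 + 1.0136*r^4 - 7.6918*r^3 - 11.5376*r^2 + 11.778*r + 20.5209)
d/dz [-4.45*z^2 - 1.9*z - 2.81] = -8.9*z - 1.9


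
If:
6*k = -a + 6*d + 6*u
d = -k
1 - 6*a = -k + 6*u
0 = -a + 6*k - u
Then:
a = 24/245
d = -1/35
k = 1/35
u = 18/245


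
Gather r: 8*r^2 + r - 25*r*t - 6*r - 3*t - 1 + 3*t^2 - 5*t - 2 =8*r^2 + r*(-25*t - 5) + 3*t^2 - 8*t - 3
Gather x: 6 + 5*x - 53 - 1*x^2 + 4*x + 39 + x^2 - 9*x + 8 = 0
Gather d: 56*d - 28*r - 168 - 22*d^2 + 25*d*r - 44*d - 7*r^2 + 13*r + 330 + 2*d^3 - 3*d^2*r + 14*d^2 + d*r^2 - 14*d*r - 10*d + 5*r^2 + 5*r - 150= 2*d^3 + d^2*(-3*r - 8) + d*(r^2 + 11*r + 2) - 2*r^2 - 10*r + 12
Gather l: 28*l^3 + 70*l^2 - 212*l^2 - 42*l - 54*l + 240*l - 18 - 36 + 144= 28*l^3 - 142*l^2 + 144*l + 90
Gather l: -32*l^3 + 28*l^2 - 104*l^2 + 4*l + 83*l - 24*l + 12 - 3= -32*l^3 - 76*l^2 + 63*l + 9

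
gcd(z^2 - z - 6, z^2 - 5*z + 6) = z - 3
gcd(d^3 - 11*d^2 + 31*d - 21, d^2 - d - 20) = 1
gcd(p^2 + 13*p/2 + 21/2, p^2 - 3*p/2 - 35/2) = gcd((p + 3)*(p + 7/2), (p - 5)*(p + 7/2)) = p + 7/2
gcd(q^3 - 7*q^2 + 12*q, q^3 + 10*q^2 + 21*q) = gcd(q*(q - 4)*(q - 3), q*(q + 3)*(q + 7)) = q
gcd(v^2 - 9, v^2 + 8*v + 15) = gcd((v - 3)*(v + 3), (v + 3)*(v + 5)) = v + 3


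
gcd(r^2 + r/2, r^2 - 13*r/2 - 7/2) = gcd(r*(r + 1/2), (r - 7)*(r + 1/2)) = r + 1/2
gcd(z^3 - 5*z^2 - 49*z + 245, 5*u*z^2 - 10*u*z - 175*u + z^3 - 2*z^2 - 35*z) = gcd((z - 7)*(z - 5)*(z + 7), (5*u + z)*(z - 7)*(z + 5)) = z - 7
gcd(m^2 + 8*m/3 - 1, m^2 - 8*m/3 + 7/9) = m - 1/3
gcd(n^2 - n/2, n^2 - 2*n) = n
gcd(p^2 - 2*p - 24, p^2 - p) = 1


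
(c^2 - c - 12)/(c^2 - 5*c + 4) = (c + 3)/(c - 1)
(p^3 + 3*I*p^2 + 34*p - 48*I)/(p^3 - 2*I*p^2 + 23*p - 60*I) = (p^2 + 6*I*p + 16)/(p^2 + I*p + 20)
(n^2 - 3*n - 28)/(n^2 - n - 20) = (n - 7)/(n - 5)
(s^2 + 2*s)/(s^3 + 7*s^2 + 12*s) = (s + 2)/(s^2 + 7*s + 12)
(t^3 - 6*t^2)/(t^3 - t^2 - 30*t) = t/(t + 5)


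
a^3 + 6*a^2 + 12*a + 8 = (a + 2)^3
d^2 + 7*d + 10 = (d + 2)*(d + 5)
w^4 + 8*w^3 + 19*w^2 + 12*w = w*(w + 1)*(w + 3)*(w + 4)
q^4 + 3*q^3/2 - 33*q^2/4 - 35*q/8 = q*(q - 5/2)*(q + 1/2)*(q + 7/2)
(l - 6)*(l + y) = l^2 + l*y - 6*l - 6*y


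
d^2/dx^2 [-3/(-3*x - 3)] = 2/(x + 1)^3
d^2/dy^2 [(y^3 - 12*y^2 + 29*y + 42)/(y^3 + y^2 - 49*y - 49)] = -26/(y^3 + 21*y^2 + 147*y + 343)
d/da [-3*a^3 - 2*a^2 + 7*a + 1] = -9*a^2 - 4*a + 7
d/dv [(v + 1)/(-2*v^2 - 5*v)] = (2*v^2 + 4*v + 5)/(v^2*(4*v^2 + 20*v + 25))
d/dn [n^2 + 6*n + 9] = 2*n + 6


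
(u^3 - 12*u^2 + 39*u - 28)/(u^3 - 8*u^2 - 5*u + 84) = (u - 1)/(u + 3)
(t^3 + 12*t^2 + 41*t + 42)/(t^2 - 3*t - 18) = (t^2 + 9*t + 14)/(t - 6)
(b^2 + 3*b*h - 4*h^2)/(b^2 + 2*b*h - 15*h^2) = (b^2 + 3*b*h - 4*h^2)/(b^2 + 2*b*h - 15*h^2)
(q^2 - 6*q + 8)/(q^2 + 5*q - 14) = (q - 4)/(q + 7)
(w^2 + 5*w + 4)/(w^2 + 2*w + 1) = (w + 4)/(w + 1)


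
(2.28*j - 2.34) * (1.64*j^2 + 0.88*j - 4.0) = 3.7392*j^3 - 1.8312*j^2 - 11.1792*j + 9.36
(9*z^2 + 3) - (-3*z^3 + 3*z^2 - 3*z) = 3*z^3 + 6*z^2 + 3*z + 3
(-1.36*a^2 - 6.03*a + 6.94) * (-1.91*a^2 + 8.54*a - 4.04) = 2.5976*a^4 - 0.0970999999999993*a^3 - 59.2572*a^2 + 83.6288*a - 28.0376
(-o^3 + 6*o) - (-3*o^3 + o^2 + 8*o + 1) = 2*o^3 - o^2 - 2*o - 1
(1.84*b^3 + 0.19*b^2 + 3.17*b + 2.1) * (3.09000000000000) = 5.6856*b^3 + 0.5871*b^2 + 9.7953*b + 6.489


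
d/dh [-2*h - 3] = -2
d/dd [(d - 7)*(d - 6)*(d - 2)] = 3*d^2 - 30*d + 68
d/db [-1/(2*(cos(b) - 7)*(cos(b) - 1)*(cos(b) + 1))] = (3 + 14*cos(b)/sin(b)^2 - 2/sin(b)^2)/(2*(cos(b) - 7)^2*sin(b))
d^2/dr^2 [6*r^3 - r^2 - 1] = 36*r - 2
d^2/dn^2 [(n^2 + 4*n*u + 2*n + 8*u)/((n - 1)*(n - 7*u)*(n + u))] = 2*((n - 1)^2*(n - 7*u)^2*(n + u)^2 - 2*(n - 1)^2*(n - 7*u)^2*(n + u)*(n + 2*u + 1) + (n - 1)^2*(n - 7*u)^2*(n^2 + 4*n*u + 2*n + 8*u) - 2*(n - 1)^2*(n - 7*u)*(n + u)^2*(n + 2*u + 1) + (n - 1)^2*(n - 7*u)*(n + u)*(n^2 + 4*n*u + 2*n + 8*u) + (n - 1)^2*(n + u)^2*(n^2 + 4*n*u + 2*n + 8*u) - 2*(n - 1)*(n - 7*u)^2*(n + u)^2*(n + 2*u + 1) + (n - 1)*(n - 7*u)^2*(n + u)*(n^2 + 4*n*u + 2*n + 8*u) + (n - 1)*(n - 7*u)*(n + u)^2*(n^2 + 4*n*u + 2*n + 8*u) + (n - 7*u)^2*(n + u)^2*(n^2 + 4*n*u + 2*n + 8*u))/((n - 1)^3*(n - 7*u)^3*(n + u)^3)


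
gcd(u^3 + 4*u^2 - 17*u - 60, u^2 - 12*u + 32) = u - 4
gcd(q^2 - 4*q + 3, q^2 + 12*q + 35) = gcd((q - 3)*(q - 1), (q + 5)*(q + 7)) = 1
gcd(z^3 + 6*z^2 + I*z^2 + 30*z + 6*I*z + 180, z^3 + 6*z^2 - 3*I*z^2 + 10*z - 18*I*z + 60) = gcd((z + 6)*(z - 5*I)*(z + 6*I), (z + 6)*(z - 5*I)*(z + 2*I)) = z^2 + z*(6 - 5*I) - 30*I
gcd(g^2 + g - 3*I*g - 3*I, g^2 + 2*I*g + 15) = g - 3*I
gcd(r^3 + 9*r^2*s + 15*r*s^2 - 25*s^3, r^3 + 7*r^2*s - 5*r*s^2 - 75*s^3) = r^2 + 10*r*s + 25*s^2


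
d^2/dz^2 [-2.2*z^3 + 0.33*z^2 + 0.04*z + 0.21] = 0.66 - 13.2*z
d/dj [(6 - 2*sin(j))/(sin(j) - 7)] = 8*cos(j)/(sin(j) - 7)^2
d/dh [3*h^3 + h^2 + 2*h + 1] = 9*h^2 + 2*h + 2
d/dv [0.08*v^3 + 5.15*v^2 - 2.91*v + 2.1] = 0.24*v^2 + 10.3*v - 2.91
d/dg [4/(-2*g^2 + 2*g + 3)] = 8*(2*g - 1)/(-2*g^2 + 2*g + 3)^2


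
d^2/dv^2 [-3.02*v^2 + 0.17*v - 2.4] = -6.04000000000000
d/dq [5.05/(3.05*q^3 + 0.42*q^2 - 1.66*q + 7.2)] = (-46.2075*q^2 - 4.242*q + 8.383)/(3.05*q^3 + 0.42*q^2 - 1.66*q + 7.2)^2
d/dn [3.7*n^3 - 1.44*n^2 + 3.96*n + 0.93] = 11.1*n^2 - 2.88*n + 3.96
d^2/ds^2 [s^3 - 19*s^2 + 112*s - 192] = 6*s - 38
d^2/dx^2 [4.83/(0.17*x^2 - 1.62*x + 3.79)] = (-0.279174*x^2 + 2.660364*x + 4.83*(0.34*x - 1.62)*(0.68*x - 3.24) - 6.223938)/(0.17*x^2 - 1.62*x + 3.79)^3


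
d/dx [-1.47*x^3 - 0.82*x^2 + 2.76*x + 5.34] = -4.41*x^2 - 1.64*x + 2.76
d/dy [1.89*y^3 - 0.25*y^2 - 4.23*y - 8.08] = 5.67*y^2 - 0.5*y - 4.23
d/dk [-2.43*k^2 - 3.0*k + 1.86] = -4.86*k - 3.0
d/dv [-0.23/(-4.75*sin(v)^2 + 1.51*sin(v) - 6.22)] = (0.3473 - 2.185*sin(v))*cos(v)/(4.75*sin(v)^2 - 1.51*sin(v) + 6.22)^2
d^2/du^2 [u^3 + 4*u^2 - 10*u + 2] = 6*u + 8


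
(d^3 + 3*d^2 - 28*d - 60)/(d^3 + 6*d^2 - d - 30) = (d^3 + 3*d^2 - 28*d - 60)/(d^3 + 6*d^2 - d - 30)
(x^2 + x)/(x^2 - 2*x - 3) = x/(x - 3)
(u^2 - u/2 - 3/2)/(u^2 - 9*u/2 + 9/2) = (u + 1)/(u - 3)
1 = 1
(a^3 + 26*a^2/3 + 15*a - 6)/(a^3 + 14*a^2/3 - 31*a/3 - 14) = (3*a^2 + 8*a - 3)/(3*a^2 - 4*a - 7)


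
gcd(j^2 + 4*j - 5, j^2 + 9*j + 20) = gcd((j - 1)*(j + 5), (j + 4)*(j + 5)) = j + 5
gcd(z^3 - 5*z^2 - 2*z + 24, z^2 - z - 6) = z^2 - z - 6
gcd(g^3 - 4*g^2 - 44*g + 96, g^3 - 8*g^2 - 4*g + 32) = g^2 - 10*g + 16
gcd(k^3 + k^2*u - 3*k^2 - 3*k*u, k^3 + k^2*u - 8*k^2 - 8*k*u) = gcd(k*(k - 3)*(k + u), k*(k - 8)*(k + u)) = k^2 + k*u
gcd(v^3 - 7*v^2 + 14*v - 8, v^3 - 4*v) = v - 2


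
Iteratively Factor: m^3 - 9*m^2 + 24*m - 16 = (m - 4)*(m^2 - 5*m + 4) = (m - 4)*(m - 1)*(m - 4)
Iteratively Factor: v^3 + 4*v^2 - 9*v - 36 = (v + 3)*(v^2 + v - 12) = (v + 3)*(v + 4)*(v - 3)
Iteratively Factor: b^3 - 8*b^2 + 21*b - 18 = (b - 3)*(b^2 - 5*b + 6) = (b - 3)*(b - 2)*(b - 3)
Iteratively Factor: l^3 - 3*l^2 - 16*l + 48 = (l + 4)*(l^2 - 7*l + 12) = (l - 3)*(l + 4)*(l - 4)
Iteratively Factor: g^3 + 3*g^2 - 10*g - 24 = (g + 2)*(g^2 + g - 12) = (g - 3)*(g + 2)*(g + 4)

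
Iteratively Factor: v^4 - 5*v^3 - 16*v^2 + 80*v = (v)*(v^3 - 5*v^2 - 16*v + 80) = v*(v + 4)*(v^2 - 9*v + 20) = v*(v - 4)*(v + 4)*(v - 5)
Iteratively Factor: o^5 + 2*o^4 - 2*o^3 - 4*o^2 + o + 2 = (o + 2)*(o^4 - 2*o^2 + 1) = (o + 1)*(o + 2)*(o^3 - o^2 - o + 1) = (o - 1)*(o + 1)*(o + 2)*(o^2 - 1) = (o - 1)^2*(o + 1)*(o + 2)*(o + 1)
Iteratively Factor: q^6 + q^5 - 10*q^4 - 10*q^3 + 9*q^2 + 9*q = (q - 3)*(q^5 + 4*q^4 + 2*q^3 - 4*q^2 - 3*q) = q*(q - 3)*(q^4 + 4*q^3 + 2*q^2 - 4*q - 3) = q*(q - 3)*(q - 1)*(q^3 + 5*q^2 + 7*q + 3) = q*(q - 3)*(q - 1)*(q + 1)*(q^2 + 4*q + 3) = q*(q - 3)*(q - 1)*(q + 1)*(q + 3)*(q + 1)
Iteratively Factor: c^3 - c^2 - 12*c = (c - 4)*(c^2 + 3*c) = (c - 4)*(c + 3)*(c)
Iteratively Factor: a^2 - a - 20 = (a + 4)*(a - 5)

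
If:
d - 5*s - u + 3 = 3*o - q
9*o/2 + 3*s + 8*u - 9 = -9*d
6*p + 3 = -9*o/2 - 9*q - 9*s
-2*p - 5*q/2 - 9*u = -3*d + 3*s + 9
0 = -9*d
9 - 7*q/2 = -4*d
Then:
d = 0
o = 503/177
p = -4695/826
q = 18/7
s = -443/826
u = -225/826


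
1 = 1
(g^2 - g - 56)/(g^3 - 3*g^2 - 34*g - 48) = (g + 7)/(g^2 + 5*g + 6)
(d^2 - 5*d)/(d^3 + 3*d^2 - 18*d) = (d - 5)/(d^2 + 3*d - 18)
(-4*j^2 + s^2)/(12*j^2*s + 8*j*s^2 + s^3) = (-2*j + s)/(s*(6*j + s))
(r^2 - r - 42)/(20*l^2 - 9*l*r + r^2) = (r^2 - r - 42)/(20*l^2 - 9*l*r + r^2)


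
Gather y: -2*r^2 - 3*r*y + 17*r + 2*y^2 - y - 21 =-2*r^2 + 17*r + 2*y^2 + y*(-3*r - 1) - 21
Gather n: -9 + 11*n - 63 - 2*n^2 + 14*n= -2*n^2 + 25*n - 72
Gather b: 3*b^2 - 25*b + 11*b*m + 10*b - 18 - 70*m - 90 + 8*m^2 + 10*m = 3*b^2 + b*(11*m - 15) + 8*m^2 - 60*m - 108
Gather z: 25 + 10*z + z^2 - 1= z^2 + 10*z + 24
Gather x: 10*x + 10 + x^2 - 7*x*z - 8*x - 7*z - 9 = x^2 + x*(2 - 7*z) - 7*z + 1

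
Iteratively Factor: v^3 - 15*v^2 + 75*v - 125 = (v - 5)*(v^2 - 10*v + 25) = (v - 5)^2*(v - 5)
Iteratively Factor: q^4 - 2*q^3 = (q)*(q^3 - 2*q^2) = q^2*(q^2 - 2*q) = q^3*(q - 2)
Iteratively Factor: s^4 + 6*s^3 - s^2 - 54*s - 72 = (s + 3)*(s^3 + 3*s^2 - 10*s - 24) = (s + 3)*(s + 4)*(s^2 - s - 6) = (s + 2)*(s + 3)*(s + 4)*(s - 3)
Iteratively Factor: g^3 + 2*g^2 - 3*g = (g)*(g^2 + 2*g - 3) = g*(g + 3)*(g - 1)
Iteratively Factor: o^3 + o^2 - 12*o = (o - 3)*(o^2 + 4*o) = o*(o - 3)*(o + 4)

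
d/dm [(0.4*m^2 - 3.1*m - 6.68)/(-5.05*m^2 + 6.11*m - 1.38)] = (-13.211*m^2 - 68.572*m + 45.0928)/(25.5025*m^4 - 61.711*m^3 + 51.2701*m^2 - 16.8636*m + 1.9044)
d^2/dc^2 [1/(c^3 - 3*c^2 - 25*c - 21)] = 2*(3*(1 - c)*(-c^3 + 3*c^2 + 25*c + 21) - (-3*c^2 + 6*c + 25)^2)/(-c^3 + 3*c^2 + 25*c + 21)^3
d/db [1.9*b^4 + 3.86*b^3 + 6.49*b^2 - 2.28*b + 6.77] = 7.6*b^3 + 11.58*b^2 + 12.98*b - 2.28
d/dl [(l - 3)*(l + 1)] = 2*l - 2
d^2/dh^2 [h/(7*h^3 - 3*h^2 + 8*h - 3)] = 2*(h*(21*h^2 - 6*h + 8)^2 + (-21*h^2 - 3*h*(7*h - 1) + 6*h - 8)*(7*h^3 - 3*h^2 + 8*h - 3))/(7*h^3 - 3*h^2 + 8*h - 3)^3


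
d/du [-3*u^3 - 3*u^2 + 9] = 3*u*(-3*u - 2)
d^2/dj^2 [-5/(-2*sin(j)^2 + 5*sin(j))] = 5*(-16*sin(j) + 30 - 1/sin(j) - 60/sin(j)^2 + 50/sin(j)^3)/(2*sin(j) - 5)^3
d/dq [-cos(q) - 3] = sin(q)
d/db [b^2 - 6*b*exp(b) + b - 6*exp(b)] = -6*b*exp(b) + 2*b - 12*exp(b) + 1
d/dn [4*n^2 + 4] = 8*n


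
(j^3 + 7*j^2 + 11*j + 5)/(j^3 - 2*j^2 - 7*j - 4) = (j + 5)/(j - 4)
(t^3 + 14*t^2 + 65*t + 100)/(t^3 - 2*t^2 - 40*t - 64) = (t^2 + 10*t + 25)/(t^2 - 6*t - 16)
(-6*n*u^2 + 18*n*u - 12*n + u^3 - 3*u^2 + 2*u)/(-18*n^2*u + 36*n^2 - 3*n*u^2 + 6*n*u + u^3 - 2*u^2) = (u - 1)/(3*n + u)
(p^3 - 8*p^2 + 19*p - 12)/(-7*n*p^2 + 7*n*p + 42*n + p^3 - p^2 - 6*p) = (p^2 - 5*p + 4)/(-7*n*p - 14*n + p^2 + 2*p)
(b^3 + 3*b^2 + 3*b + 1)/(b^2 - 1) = (b^2 + 2*b + 1)/(b - 1)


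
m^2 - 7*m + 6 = (m - 6)*(m - 1)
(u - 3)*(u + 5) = u^2 + 2*u - 15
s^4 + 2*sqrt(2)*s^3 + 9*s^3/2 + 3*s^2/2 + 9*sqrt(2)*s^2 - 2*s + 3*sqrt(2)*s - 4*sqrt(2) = (s - 1/2)*(s + 1)*(s + 4)*(s + 2*sqrt(2))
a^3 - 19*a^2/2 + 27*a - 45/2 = (a - 5)*(a - 3)*(a - 3/2)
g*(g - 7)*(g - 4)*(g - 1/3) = g^4 - 34*g^3/3 + 95*g^2/3 - 28*g/3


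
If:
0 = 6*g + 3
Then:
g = -1/2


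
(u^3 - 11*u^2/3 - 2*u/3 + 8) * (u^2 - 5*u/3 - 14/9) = u^5 - 16*u^4/3 + 35*u^3/9 + 400*u^2/27 - 332*u/27 - 112/9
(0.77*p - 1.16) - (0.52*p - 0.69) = 0.25*p - 0.47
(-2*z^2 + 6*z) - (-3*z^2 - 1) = z^2 + 6*z + 1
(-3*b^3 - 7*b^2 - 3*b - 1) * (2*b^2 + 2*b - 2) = -6*b^5 - 20*b^4 - 14*b^3 + 6*b^2 + 4*b + 2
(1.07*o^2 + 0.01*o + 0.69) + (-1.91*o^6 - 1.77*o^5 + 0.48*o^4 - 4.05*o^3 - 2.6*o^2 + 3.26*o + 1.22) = -1.91*o^6 - 1.77*o^5 + 0.48*o^4 - 4.05*o^3 - 1.53*o^2 + 3.27*o + 1.91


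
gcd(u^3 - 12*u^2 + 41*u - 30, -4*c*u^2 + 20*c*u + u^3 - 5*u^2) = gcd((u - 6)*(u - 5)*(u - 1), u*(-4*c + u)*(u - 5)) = u - 5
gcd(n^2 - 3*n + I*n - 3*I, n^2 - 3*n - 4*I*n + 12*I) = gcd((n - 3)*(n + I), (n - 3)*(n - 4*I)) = n - 3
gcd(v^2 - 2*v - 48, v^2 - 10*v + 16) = v - 8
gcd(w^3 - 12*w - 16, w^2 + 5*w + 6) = w + 2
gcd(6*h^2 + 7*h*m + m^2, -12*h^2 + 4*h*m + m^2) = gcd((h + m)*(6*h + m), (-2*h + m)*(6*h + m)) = 6*h + m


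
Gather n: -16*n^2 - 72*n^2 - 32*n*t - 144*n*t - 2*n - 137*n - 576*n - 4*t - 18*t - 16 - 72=-88*n^2 + n*(-176*t - 715) - 22*t - 88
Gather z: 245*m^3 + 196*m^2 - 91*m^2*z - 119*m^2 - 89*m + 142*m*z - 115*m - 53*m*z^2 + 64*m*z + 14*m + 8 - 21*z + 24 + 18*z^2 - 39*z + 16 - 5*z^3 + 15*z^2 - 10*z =245*m^3 + 77*m^2 - 190*m - 5*z^3 + z^2*(33 - 53*m) + z*(-91*m^2 + 206*m - 70) + 48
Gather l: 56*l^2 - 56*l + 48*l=56*l^2 - 8*l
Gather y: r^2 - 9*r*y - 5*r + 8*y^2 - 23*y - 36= r^2 - 5*r + 8*y^2 + y*(-9*r - 23) - 36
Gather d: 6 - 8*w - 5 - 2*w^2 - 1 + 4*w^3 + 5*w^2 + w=4*w^3 + 3*w^2 - 7*w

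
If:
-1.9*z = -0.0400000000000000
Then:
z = 0.02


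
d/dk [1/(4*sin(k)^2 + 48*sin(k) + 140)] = -(sin(k) + 6)*cos(k)/(2*(sin(k)^2 + 12*sin(k) + 35)^2)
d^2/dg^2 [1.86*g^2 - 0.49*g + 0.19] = 3.72000000000000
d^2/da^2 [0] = 0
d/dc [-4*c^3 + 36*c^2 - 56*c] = -12*c^2 + 72*c - 56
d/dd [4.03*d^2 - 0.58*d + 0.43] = 8.06*d - 0.58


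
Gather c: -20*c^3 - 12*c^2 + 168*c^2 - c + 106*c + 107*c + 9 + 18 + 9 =-20*c^3 + 156*c^2 + 212*c + 36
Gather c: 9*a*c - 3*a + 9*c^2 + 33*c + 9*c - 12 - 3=-3*a + 9*c^2 + c*(9*a + 42) - 15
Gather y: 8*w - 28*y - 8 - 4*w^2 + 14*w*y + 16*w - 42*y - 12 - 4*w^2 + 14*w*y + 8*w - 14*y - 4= -8*w^2 + 32*w + y*(28*w - 84) - 24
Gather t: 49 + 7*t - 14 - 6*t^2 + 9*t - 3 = -6*t^2 + 16*t + 32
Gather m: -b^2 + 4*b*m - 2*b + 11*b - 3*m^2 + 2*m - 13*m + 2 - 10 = -b^2 + 9*b - 3*m^2 + m*(4*b - 11) - 8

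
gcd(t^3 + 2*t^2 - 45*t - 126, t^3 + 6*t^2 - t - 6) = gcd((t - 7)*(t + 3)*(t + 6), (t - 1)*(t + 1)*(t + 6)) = t + 6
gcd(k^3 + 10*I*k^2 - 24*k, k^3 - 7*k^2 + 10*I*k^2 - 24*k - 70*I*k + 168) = k^2 + 10*I*k - 24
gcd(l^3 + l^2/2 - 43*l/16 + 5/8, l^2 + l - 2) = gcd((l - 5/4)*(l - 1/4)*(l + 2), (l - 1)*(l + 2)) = l + 2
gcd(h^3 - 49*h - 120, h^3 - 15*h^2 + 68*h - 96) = h - 8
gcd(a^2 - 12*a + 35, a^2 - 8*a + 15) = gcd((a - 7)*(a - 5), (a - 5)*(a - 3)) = a - 5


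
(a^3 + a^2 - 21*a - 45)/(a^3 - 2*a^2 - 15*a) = (a + 3)/a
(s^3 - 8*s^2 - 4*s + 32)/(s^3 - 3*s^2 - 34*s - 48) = (s - 2)/(s + 3)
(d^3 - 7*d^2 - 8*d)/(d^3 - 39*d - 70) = d*(-d^2 + 7*d + 8)/(-d^3 + 39*d + 70)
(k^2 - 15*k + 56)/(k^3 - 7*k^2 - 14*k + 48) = (k - 7)/(k^2 + k - 6)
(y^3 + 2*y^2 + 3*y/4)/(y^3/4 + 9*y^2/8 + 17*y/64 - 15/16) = 16*y*(4*y^2 + 8*y + 3)/(16*y^3 + 72*y^2 + 17*y - 60)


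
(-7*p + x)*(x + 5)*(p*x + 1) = -7*p^2*x^2 - 35*p^2*x + p*x^3 + 5*p*x^2 - 7*p*x - 35*p + x^2 + 5*x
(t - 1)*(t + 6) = t^2 + 5*t - 6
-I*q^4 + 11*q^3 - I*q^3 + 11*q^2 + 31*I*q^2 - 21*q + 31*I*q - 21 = (q + I)*(q + 3*I)*(q + 7*I)*(-I*q - I)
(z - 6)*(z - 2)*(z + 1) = z^3 - 7*z^2 + 4*z + 12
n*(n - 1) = n^2 - n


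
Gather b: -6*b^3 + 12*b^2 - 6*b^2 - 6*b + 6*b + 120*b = -6*b^3 + 6*b^2 + 120*b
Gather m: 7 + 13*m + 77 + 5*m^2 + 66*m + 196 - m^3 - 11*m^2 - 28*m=-m^3 - 6*m^2 + 51*m + 280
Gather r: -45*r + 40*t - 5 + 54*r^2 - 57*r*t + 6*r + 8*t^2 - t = 54*r^2 + r*(-57*t - 39) + 8*t^2 + 39*t - 5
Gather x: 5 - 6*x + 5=10 - 6*x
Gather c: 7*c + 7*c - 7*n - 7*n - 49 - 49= 14*c - 14*n - 98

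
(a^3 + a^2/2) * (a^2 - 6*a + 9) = a^5 - 11*a^4/2 + 6*a^3 + 9*a^2/2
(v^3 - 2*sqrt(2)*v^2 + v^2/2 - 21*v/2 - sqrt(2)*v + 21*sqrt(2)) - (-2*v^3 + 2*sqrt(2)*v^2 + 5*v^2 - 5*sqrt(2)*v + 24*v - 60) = 3*v^3 - 4*sqrt(2)*v^2 - 9*v^2/2 - 69*v/2 + 4*sqrt(2)*v + 21*sqrt(2) + 60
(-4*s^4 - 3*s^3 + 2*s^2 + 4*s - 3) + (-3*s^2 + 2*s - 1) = -4*s^4 - 3*s^3 - s^2 + 6*s - 4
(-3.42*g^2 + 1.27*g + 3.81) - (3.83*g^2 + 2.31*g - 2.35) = -7.25*g^2 - 1.04*g + 6.16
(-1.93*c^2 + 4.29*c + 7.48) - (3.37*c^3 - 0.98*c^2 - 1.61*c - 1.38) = -3.37*c^3 - 0.95*c^2 + 5.9*c + 8.86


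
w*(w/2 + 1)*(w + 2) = w^3/2 + 2*w^2 + 2*w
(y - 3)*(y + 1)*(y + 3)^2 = y^4 + 4*y^3 - 6*y^2 - 36*y - 27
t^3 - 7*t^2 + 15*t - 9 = (t - 3)^2*(t - 1)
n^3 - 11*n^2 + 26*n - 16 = (n - 8)*(n - 2)*(n - 1)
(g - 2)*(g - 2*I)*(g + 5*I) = g^3 - 2*g^2 + 3*I*g^2 + 10*g - 6*I*g - 20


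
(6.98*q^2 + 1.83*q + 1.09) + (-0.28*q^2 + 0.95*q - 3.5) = 6.7*q^2 + 2.78*q - 2.41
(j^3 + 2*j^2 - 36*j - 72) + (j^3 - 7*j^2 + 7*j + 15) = 2*j^3 - 5*j^2 - 29*j - 57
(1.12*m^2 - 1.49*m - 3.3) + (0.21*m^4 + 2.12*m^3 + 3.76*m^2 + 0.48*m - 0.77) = 0.21*m^4 + 2.12*m^3 + 4.88*m^2 - 1.01*m - 4.07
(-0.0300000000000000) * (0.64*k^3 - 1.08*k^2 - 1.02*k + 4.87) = -0.0192*k^3 + 0.0324*k^2 + 0.0306*k - 0.1461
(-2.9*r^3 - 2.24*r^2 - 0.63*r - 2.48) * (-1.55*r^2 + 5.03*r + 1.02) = 4.495*r^5 - 11.115*r^4 - 13.2487*r^3 - 1.6097*r^2 - 13.117*r - 2.5296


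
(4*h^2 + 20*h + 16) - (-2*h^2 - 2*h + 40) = 6*h^2 + 22*h - 24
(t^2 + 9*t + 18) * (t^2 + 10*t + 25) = t^4 + 19*t^3 + 133*t^2 + 405*t + 450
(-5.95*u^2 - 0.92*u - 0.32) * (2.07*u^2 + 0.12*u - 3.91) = -12.3165*u^4 - 2.6184*u^3 + 22.4917*u^2 + 3.5588*u + 1.2512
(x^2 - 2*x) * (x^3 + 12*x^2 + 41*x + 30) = x^5 + 10*x^4 + 17*x^3 - 52*x^2 - 60*x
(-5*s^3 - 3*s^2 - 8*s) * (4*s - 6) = -20*s^4 + 18*s^3 - 14*s^2 + 48*s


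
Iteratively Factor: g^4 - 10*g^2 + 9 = (g + 3)*(g^3 - 3*g^2 - g + 3) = (g - 3)*(g + 3)*(g^2 - 1) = (g - 3)*(g - 1)*(g + 3)*(g + 1)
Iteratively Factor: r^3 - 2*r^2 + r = (r)*(r^2 - 2*r + 1) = r*(r - 1)*(r - 1)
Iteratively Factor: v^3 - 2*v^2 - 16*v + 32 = (v - 4)*(v^2 + 2*v - 8) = (v - 4)*(v - 2)*(v + 4)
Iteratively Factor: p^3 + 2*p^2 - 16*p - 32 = (p + 2)*(p^2 - 16) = (p - 4)*(p + 2)*(p + 4)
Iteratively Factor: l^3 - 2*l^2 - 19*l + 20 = (l + 4)*(l^2 - 6*l + 5) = (l - 1)*(l + 4)*(l - 5)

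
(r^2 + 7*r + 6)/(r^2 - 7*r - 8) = (r + 6)/(r - 8)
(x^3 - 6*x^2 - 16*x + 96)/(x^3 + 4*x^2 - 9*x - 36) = (x^2 - 10*x + 24)/(x^2 - 9)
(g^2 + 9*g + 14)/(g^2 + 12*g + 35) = (g + 2)/(g + 5)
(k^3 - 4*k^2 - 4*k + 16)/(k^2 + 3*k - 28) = (k^2 - 4)/(k + 7)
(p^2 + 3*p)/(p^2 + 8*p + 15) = p/(p + 5)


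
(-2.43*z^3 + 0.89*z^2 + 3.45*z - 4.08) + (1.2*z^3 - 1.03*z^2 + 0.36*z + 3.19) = -1.23*z^3 - 0.14*z^2 + 3.81*z - 0.89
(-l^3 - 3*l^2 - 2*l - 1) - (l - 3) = -l^3 - 3*l^2 - 3*l + 2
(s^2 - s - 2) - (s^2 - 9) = 7 - s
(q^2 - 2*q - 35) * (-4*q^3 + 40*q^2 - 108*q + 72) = -4*q^5 + 48*q^4 - 48*q^3 - 1112*q^2 + 3636*q - 2520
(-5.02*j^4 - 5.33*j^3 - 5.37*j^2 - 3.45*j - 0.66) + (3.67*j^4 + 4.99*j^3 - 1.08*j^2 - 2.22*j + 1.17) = -1.35*j^4 - 0.34*j^3 - 6.45*j^2 - 5.67*j + 0.51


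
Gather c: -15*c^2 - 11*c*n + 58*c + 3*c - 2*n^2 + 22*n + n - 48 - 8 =-15*c^2 + c*(61 - 11*n) - 2*n^2 + 23*n - 56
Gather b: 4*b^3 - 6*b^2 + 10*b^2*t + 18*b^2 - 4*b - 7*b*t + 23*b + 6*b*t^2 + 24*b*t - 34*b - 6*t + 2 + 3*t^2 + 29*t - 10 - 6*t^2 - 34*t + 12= 4*b^3 + b^2*(10*t + 12) + b*(6*t^2 + 17*t - 15) - 3*t^2 - 11*t + 4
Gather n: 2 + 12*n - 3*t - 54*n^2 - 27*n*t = -54*n^2 + n*(12 - 27*t) - 3*t + 2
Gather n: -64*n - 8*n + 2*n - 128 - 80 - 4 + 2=-70*n - 210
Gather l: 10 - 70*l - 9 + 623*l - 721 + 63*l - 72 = 616*l - 792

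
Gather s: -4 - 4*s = -4*s - 4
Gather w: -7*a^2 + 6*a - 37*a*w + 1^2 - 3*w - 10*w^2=-7*a^2 + 6*a - 10*w^2 + w*(-37*a - 3) + 1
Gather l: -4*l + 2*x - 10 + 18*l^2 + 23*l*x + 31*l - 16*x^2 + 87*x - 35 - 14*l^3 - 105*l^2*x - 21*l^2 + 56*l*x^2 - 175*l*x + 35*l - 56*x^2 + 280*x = -14*l^3 + l^2*(-105*x - 3) + l*(56*x^2 - 152*x + 62) - 72*x^2 + 369*x - 45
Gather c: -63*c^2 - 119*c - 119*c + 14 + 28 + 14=-63*c^2 - 238*c + 56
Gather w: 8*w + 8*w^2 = 8*w^2 + 8*w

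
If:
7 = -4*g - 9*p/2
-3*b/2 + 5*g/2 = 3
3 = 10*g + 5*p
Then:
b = 37/30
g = 97/50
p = -82/25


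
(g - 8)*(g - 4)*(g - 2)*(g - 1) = g^4 - 15*g^3 + 70*g^2 - 120*g + 64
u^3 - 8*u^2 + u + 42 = (u - 7)*(u - 3)*(u + 2)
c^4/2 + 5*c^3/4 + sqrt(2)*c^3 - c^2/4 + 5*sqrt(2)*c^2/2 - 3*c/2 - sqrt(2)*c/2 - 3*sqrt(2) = (c/2 + 1)*(c - 1)*(c + 3/2)*(c + 2*sqrt(2))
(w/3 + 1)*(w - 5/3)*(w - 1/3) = w^3/3 + w^2/3 - 49*w/27 + 5/9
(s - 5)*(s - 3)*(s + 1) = s^3 - 7*s^2 + 7*s + 15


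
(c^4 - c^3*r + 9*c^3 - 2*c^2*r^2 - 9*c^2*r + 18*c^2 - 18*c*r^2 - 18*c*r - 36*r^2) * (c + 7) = c^5 - c^4*r + 16*c^4 - 2*c^3*r^2 - 16*c^3*r + 81*c^3 - 32*c^2*r^2 - 81*c^2*r + 126*c^2 - 162*c*r^2 - 126*c*r - 252*r^2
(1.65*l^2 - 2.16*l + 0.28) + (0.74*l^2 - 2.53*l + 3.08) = 2.39*l^2 - 4.69*l + 3.36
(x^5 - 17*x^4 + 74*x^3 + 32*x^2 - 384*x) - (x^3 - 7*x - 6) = x^5 - 17*x^4 + 73*x^3 + 32*x^2 - 377*x + 6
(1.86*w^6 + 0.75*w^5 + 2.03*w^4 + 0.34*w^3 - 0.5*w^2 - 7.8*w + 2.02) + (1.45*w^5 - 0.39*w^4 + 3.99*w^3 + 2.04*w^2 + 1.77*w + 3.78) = 1.86*w^6 + 2.2*w^5 + 1.64*w^4 + 4.33*w^3 + 1.54*w^2 - 6.03*w + 5.8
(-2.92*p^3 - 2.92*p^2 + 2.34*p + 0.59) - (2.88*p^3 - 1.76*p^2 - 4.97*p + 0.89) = -5.8*p^3 - 1.16*p^2 + 7.31*p - 0.3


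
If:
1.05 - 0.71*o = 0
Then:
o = 1.48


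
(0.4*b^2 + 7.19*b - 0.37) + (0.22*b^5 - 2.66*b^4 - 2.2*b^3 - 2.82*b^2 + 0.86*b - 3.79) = 0.22*b^5 - 2.66*b^4 - 2.2*b^3 - 2.42*b^2 + 8.05*b - 4.16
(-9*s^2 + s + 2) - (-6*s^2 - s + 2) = -3*s^2 + 2*s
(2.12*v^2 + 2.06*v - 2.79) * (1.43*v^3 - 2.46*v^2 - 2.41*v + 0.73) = 3.0316*v^5 - 2.2694*v^4 - 14.1665*v^3 + 3.4464*v^2 + 8.2277*v - 2.0367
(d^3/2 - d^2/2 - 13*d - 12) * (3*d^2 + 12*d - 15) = 3*d^5/2 + 9*d^4/2 - 105*d^3/2 - 369*d^2/2 + 51*d + 180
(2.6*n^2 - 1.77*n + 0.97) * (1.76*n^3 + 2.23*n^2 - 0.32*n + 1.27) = 4.576*n^5 + 2.6828*n^4 - 3.0719*n^3 + 6.0315*n^2 - 2.5583*n + 1.2319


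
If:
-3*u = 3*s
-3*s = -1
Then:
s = 1/3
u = -1/3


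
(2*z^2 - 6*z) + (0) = 2*z^2 - 6*z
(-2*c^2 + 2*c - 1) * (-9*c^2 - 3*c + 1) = 18*c^4 - 12*c^3 + c^2 + 5*c - 1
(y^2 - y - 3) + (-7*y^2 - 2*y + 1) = -6*y^2 - 3*y - 2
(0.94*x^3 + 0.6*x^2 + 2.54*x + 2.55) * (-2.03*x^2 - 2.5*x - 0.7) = -1.9082*x^5 - 3.568*x^4 - 7.3142*x^3 - 11.9465*x^2 - 8.153*x - 1.785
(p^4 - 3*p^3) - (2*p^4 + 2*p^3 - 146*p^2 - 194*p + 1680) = -p^4 - 5*p^3 + 146*p^2 + 194*p - 1680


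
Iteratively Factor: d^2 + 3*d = (d + 3)*(d)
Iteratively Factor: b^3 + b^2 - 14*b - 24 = (b + 2)*(b^2 - b - 12) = (b + 2)*(b + 3)*(b - 4)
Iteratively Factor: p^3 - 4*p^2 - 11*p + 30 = (p + 3)*(p^2 - 7*p + 10) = (p - 5)*(p + 3)*(p - 2)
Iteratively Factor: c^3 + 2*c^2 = (c + 2)*(c^2) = c*(c + 2)*(c)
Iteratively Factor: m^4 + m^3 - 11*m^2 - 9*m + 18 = (m - 1)*(m^3 + 2*m^2 - 9*m - 18) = (m - 1)*(m + 2)*(m^2 - 9) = (m - 1)*(m + 2)*(m + 3)*(m - 3)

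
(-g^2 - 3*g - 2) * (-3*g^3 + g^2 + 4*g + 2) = 3*g^5 + 8*g^4 - g^3 - 16*g^2 - 14*g - 4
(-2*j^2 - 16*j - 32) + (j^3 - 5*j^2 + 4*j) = j^3 - 7*j^2 - 12*j - 32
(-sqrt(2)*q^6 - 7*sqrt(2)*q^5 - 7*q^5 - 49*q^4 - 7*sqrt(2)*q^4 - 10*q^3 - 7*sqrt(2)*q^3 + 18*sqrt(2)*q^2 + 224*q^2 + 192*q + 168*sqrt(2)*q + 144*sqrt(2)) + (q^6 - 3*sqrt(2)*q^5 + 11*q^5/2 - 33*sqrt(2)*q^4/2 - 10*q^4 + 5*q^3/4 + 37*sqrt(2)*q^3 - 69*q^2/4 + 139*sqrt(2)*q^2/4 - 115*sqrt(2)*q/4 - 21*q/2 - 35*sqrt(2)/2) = -sqrt(2)*q^6 + q^6 - 10*sqrt(2)*q^5 - 3*q^5/2 - 59*q^4 - 47*sqrt(2)*q^4/2 - 35*q^3/4 + 30*sqrt(2)*q^3 + 211*sqrt(2)*q^2/4 + 827*q^2/4 + 363*q/2 + 557*sqrt(2)*q/4 + 253*sqrt(2)/2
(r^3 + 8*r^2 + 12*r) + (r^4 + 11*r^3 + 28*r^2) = r^4 + 12*r^3 + 36*r^2 + 12*r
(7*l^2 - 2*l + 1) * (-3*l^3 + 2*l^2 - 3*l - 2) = -21*l^5 + 20*l^4 - 28*l^3 - 6*l^2 + l - 2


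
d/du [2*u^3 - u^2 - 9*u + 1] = 6*u^2 - 2*u - 9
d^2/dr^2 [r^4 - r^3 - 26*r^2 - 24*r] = 12*r^2 - 6*r - 52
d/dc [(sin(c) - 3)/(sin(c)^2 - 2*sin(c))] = (-cos(c) + 6/tan(c) - 6*cos(c)/sin(c)^2)/(sin(c) - 2)^2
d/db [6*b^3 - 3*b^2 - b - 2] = 18*b^2 - 6*b - 1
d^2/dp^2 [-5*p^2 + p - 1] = -10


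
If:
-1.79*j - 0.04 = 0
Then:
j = -0.02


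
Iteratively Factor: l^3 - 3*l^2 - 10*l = (l - 5)*(l^2 + 2*l) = l*(l - 5)*(l + 2)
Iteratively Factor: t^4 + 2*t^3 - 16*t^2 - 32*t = (t + 4)*(t^3 - 2*t^2 - 8*t) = (t - 4)*(t + 4)*(t^2 + 2*t) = t*(t - 4)*(t + 4)*(t + 2)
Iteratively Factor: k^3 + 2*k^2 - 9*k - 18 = (k + 2)*(k^2 - 9) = (k - 3)*(k + 2)*(k + 3)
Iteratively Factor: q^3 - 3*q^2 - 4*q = (q - 4)*(q^2 + q) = (q - 4)*(q + 1)*(q)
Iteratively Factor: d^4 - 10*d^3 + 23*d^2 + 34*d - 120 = (d - 3)*(d^3 - 7*d^2 + 2*d + 40) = (d - 5)*(d - 3)*(d^2 - 2*d - 8) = (d - 5)*(d - 3)*(d + 2)*(d - 4)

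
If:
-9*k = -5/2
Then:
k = 5/18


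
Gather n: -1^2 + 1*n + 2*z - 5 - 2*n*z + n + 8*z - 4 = n*(2 - 2*z) + 10*z - 10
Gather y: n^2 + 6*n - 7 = n^2 + 6*n - 7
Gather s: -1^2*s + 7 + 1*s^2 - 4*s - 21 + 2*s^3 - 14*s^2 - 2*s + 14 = 2*s^3 - 13*s^2 - 7*s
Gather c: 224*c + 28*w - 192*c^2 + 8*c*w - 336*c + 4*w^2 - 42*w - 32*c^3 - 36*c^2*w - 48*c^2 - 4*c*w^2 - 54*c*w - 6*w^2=-32*c^3 + c^2*(-36*w - 240) + c*(-4*w^2 - 46*w - 112) - 2*w^2 - 14*w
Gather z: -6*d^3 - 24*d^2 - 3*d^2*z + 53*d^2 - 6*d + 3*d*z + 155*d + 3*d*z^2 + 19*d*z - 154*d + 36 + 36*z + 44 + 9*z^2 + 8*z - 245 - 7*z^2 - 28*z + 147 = -6*d^3 + 29*d^2 - 5*d + z^2*(3*d + 2) + z*(-3*d^2 + 22*d + 16) - 18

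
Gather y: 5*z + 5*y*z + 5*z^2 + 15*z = 5*y*z + 5*z^2 + 20*z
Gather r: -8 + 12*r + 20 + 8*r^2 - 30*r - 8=8*r^2 - 18*r + 4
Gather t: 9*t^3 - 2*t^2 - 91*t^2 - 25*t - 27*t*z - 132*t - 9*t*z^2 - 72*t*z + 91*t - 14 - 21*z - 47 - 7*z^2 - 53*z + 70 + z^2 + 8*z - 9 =9*t^3 - 93*t^2 + t*(-9*z^2 - 99*z - 66) - 6*z^2 - 66*z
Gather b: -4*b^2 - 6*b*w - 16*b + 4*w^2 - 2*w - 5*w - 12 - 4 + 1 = -4*b^2 + b*(-6*w - 16) + 4*w^2 - 7*w - 15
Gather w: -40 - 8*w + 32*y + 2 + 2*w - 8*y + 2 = -6*w + 24*y - 36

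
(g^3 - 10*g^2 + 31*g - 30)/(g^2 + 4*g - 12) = (g^2 - 8*g + 15)/(g + 6)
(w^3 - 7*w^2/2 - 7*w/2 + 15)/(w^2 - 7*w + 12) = (w^2 - w/2 - 5)/(w - 4)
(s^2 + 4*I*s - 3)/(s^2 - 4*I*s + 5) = (s + 3*I)/(s - 5*I)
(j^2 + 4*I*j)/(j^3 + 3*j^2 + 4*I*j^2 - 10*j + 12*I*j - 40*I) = j/(j^2 + 3*j - 10)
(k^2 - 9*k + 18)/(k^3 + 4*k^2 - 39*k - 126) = (k - 3)/(k^2 + 10*k + 21)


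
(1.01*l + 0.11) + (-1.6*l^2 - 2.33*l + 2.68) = -1.6*l^2 - 1.32*l + 2.79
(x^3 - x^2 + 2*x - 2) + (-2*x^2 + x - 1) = x^3 - 3*x^2 + 3*x - 3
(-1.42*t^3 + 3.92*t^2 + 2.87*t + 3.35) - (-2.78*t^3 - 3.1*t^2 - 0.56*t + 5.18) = 1.36*t^3 + 7.02*t^2 + 3.43*t - 1.83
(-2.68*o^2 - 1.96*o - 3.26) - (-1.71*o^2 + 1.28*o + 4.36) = -0.97*o^2 - 3.24*o - 7.62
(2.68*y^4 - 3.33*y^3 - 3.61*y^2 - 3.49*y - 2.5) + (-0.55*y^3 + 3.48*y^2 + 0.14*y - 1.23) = 2.68*y^4 - 3.88*y^3 - 0.13*y^2 - 3.35*y - 3.73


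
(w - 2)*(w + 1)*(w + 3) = w^3 + 2*w^2 - 5*w - 6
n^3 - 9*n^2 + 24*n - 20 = (n - 5)*(n - 2)^2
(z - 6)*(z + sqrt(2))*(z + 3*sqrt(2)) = z^3 - 6*z^2 + 4*sqrt(2)*z^2 - 24*sqrt(2)*z + 6*z - 36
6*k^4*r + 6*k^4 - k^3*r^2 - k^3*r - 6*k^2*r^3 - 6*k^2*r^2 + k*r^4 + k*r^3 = (-6*k + r)*(-k + r)*(k + r)*(k*r + k)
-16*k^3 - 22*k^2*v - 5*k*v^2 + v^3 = (-8*k + v)*(k + v)*(2*k + v)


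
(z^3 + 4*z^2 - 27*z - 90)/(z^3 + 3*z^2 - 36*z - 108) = (z - 5)/(z - 6)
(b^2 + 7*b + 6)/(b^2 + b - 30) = (b + 1)/(b - 5)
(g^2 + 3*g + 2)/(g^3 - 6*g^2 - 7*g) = (g + 2)/(g*(g - 7))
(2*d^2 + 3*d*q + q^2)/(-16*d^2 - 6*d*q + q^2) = (d + q)/(-8*d + q)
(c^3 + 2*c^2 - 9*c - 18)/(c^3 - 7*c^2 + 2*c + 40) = (c^2 - 9)/(c^2 - 9*c + 20)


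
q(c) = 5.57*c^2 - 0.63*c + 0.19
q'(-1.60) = -18.45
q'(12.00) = 133.05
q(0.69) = 2.41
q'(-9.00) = -100.89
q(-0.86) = 4.85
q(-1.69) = 17.16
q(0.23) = 0.34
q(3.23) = 56.27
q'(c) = 11.14*c - 0.63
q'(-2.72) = -30.93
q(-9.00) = 457.03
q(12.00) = 794.71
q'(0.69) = 7.06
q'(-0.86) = -10.21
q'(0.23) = 1.93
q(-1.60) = 15.46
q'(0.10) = 0.48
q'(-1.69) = -19.46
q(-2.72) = 43.11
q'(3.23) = 35.35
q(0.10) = 0.18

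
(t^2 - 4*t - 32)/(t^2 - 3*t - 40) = (t + 4)/(t + 5)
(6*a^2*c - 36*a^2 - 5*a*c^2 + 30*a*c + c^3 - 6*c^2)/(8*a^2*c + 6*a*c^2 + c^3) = (6*a^2*c - 36*a^2 - 5*a*c^2 + 30*a*c + c^3 - 6*c^2)/(c*(8*a^2 + 6*a*c + c^2))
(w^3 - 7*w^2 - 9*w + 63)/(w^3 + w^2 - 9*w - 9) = (w - 7)/(w + 1)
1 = 1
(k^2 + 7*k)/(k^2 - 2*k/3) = 3*(k + 7)/(3*k - 2)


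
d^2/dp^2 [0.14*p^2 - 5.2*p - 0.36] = 0.280000000000000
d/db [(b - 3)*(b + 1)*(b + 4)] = 3*b^2 + 4*b - 11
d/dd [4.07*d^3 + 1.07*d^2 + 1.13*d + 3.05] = 12.21*d^2 + 2.14*d + 1.13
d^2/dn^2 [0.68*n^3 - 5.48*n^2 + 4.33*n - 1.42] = 4.08*n - 10.96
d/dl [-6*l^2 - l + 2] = -12*l - 1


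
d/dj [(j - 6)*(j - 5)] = 2*j - 11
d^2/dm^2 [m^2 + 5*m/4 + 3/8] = 2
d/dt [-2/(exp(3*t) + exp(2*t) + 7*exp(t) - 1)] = (6*exp(2*t) + 4*exp(t) + 14)*exp(t)/(exp(3*t) + exp(2*t) + 7*exp(t) - 1)^2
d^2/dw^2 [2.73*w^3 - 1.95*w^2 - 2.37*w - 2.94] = 16.38*w - 3.9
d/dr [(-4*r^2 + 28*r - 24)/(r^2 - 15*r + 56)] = 8*(4*r^2 - 50*r + 151)/(r^4 - 30*r^3 + 337*r^2 - 1680*r + 3136)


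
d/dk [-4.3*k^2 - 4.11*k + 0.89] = -8.6*k - 4.11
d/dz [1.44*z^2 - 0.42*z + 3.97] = 2.88*z - 0.42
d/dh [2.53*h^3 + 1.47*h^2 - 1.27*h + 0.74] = 7.59*h^2 + 2.94*h - 1.27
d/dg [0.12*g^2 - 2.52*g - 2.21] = 0.24*g - 2.52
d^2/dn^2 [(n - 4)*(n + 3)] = 2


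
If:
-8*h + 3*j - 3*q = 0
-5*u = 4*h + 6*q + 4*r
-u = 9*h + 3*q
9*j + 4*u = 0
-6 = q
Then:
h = 3/2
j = -2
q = -6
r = 15/8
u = 9/2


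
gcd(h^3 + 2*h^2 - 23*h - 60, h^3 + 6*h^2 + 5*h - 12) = h^2 + 7*h + 12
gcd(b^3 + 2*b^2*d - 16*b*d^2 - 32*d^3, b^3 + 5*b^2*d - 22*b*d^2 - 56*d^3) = b^2 - 2*b*d - 8*d^2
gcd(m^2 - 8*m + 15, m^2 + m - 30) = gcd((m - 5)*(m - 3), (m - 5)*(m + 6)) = m - 5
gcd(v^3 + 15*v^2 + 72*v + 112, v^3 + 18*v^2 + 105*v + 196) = v^2 + 11*v + 28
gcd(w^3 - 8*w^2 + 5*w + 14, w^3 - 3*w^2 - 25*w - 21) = w^2 - 6*w - 7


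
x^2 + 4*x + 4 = (x + 2)^2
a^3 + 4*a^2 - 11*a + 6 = (a - 1)^2*(a + 6)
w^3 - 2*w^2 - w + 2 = (w - 2)*(w - 1)*(w + 1)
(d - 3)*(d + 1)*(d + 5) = d^3 + 3*d^2 - 13*d - 15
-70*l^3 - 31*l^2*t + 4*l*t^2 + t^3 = (-5*l + t)*(2*l + t)*(7*l + t)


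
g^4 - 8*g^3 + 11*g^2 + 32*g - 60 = (g - 5)*(g - 3)*(g - 2)*(g + 2)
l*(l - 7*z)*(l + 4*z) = l^3 - 3*l^2*z - 28*l*z^2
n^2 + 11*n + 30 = (n + 5)*(n + 6)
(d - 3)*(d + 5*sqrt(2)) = d^2 - 3*d + 5*sqrt(2)*d - 15*sqrt(2)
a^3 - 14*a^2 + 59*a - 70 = (a - 7)*(a - 5)*(a - 2)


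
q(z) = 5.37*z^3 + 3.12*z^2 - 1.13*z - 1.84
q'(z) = 16.11*z^2 + 6.24*z - 1.13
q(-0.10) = -1.70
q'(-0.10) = -1.59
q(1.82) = 38.81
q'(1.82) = 63.59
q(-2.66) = -77.83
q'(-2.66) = 96.26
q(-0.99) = -2.87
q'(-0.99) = 8.48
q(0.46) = -1.18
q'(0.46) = 5.15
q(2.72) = 126.23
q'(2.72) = 135.03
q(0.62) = -0.06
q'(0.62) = 8.93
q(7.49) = 2421.15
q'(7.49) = 949.38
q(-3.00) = -115.36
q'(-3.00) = 125.14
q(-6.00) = -1042.66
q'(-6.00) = 541.39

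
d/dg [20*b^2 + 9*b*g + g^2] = 9*b + 2*g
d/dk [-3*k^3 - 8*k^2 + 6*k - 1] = -9*k^2 - 16*k + 6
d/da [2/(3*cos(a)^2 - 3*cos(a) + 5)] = 6*(2*cos(a) - 1)*sin(a)/(3*cos(a)^2 - 3*cos(a) + 5)^2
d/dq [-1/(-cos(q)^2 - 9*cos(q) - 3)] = (2*cos(q) + 9)*sin(q)/(cos(q)^2 + 9*cos(q) + 3)^2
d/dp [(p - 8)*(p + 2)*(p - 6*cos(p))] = (p - 8)*(p + 2)*(6*sin(p) + 1) + (p - 8)*(p - 6*cos(p)) + (p + 2)*(p - 6*cos(p))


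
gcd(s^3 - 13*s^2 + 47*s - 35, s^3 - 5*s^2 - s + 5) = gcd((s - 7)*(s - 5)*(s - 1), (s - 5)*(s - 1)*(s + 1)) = s^2 - 6*s + 5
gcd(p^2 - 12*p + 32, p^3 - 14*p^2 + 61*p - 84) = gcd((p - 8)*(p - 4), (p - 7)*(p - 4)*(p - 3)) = p - 4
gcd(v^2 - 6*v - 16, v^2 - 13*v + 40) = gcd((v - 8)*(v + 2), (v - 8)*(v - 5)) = v - 8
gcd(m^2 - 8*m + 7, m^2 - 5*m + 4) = m - 1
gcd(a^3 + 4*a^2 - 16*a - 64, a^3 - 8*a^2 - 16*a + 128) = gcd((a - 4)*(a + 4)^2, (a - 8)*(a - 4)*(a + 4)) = a^2 - 16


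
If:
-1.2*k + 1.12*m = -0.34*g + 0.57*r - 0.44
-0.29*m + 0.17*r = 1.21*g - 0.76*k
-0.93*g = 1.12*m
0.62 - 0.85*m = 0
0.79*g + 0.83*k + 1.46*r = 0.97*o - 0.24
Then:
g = -0.88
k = -2.83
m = 0.73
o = 8.60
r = 7.63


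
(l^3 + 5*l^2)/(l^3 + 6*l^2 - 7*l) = l*(l + 5)/(l^2 + 6*l - 7)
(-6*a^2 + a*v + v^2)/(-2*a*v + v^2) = (3*a + v)/v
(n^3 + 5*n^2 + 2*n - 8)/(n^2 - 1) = (n^2 + 6*n + 8)/(n + 1)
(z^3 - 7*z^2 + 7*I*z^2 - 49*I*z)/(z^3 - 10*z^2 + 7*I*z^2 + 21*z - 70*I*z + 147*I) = z/(z - 3)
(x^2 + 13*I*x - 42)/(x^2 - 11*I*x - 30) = (-x^2 - 13*I*x + 42)/(-x^2 + 11*I*x + 30)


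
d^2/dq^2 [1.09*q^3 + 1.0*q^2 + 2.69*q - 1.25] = 6.54*q + 2.0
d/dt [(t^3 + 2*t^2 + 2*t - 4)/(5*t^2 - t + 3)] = (5*t^4 - 2*t^3 - 3*t^2 + 52*t + 2)/(25*t^4 - 10*t^3 + 31*t^2 - 6*t + 9)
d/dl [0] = 0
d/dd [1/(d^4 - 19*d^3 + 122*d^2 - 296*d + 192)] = (-4*d^3 + 57*d^2 - 244*d + 296)/(d^4 - 19*d^3 + 122*d^2 - 296*d + 192)^2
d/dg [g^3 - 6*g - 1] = 3*g^2 - 6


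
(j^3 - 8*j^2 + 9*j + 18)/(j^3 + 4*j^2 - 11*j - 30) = (j^2 - 5*j - 6)/(j^2 + 7*j + 10)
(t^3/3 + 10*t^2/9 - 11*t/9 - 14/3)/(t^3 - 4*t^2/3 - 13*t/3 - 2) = (-3*t^3 - 10*t^2 + 11*t + 42)/(3*(-3*t^3 + 4*t^2 + 13*t + 6))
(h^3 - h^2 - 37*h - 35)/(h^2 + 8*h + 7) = (h^2 - 2*h - 35)/(h + 7)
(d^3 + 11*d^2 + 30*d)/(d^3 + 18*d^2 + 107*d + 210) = d/(d + 7)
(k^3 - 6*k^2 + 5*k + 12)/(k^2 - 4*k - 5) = (k^2 - 7*k + 12)/(k - 5)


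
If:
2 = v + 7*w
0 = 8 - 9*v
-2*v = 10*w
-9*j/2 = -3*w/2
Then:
No Solution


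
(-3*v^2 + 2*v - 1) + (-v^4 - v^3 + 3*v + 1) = -v^4 - v^3 - 3*v^2 + 5*v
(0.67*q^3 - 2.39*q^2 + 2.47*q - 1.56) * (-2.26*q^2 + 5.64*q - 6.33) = -1.5142*q^5 + 9.1802*q^4 - 23.3029*q^3 + 32.5851*q^2 - 24.4335*q + 9.8748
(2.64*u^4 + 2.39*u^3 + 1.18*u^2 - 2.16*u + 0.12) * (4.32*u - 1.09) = 11.4048*u^5 + 7.4472*u^4 + 2.4925*u^3 - 10.6174*u^2 + 2.8728*u - 0.1308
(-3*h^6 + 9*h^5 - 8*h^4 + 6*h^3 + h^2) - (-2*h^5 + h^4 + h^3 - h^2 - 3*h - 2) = -3*h^6 + 11*h^5 - 9*h^4 + 5*h^3 + 2*h^2 + 3*h + 2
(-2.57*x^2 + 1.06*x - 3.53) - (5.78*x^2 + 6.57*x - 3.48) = -8.35*x^2 - 5.51*x - 0.0499999999999998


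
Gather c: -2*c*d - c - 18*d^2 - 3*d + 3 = c*(-2*d - 1) - 18*d^2 - 3*d + 3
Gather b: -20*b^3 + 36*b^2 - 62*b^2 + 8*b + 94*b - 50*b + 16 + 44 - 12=-20*b^3 - 26*b^2 + 52*b + 48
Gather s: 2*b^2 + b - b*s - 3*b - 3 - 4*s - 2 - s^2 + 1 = 2*b^2 - 2*b - s^2 + s*(-b - 4) - 4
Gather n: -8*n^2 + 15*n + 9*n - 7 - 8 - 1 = -8*n^2 + 24*n - 16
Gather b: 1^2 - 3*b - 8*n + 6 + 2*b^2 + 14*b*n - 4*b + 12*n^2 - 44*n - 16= 2*b^2 + b*(14*n - 7) + 12*n^2 - 52*n - 9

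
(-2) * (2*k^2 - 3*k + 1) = -4*k^2 + 6*k - 2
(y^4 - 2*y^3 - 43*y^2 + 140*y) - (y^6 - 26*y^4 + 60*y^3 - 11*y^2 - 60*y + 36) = -y^6 + 27*y^4 - 62*y^3 - 32*y^2 + 200*y - 36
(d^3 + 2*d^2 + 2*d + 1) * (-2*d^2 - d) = -2*d^5 - 5*d^4 - 6*d^3 - 4*d^2 - d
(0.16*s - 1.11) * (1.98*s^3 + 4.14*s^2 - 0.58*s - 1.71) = 0.3168*s^4 - 1.5354*s^3 - 4.6882*s^2 + 0.3702*s + 1.8981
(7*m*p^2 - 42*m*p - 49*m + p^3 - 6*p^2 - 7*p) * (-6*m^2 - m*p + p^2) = -42*m^3*p^2 + 252*m^3*p + 294*m^3 - 13*m^2*p^3 + 78*m^2*p^2 + 91*m^2*p + 6*m*p^4 - 36*m*p^3 - 42*m*p^2 + p^5 - 6*p^4 - 7*p^3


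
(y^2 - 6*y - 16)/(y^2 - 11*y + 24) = (y + 2)/(y - 3)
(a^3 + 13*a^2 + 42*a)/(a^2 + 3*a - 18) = a*(a + 7)/(a - 3)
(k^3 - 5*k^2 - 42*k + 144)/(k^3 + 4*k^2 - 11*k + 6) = (k^2 - 11*k + 24)/(k^2 - 2*k + 1)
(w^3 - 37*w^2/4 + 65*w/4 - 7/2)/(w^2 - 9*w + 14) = w - 1/4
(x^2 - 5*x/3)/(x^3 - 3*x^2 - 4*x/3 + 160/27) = 9*x/(9*x^2 - 12*x - 32)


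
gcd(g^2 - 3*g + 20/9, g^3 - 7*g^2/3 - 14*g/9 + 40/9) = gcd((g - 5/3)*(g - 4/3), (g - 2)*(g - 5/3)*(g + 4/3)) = g - 5/3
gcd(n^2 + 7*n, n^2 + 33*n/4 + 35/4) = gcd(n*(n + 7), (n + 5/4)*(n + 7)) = n + 7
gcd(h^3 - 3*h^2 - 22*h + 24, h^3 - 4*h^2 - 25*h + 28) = h^2 + 3*h - 4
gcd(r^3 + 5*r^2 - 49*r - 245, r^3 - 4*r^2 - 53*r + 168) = r + 7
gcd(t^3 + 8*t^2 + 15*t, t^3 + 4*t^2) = t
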